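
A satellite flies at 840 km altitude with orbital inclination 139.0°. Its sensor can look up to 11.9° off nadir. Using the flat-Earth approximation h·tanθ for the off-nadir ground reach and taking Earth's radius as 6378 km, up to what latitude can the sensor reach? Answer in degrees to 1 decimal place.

42.6°

Retrograde orbit: the ground track reaches ±(180° − i) = ±(180 − 139.0) = ±41.0°.
Sensor half-swath on the ground ≈ 840·tan(11.9°) = 177 km = 1.59° of latitude.
Maximum observable latitude ≈ 41.0 + 1.59 = 42.6°.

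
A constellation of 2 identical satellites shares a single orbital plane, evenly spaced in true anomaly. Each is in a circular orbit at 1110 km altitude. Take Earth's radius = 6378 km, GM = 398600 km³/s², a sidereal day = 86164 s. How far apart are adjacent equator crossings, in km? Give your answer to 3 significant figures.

Semi-major axis a = 6378 + 1110 = 7488 km. Period T = 2π√(a³/μ) = 2π√(7488³/398600) = 6448.5 s = 107.48 min.
Single-satellite node shift = (6448.5/86164) × 360° = 26.94°.
With 2 satellites evenly phased, successive equator crossings are 26.94/2 = 13.471° apart.
That is 13.471 × 111.3 = 1500 km at the equator.

1500 km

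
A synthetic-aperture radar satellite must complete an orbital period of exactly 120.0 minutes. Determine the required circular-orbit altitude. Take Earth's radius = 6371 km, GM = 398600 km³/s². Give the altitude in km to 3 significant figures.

T = 120.0 min = 7200.0 s.
From T = 2π√(a³/μ): a = (μ T²/4π²)^(1/3) = (398600 × 7200.0² / 4π²)^(1/3) = 8059 km.
Altitude h = a − R = 8059 − 6371 = 1688 km.

1690 km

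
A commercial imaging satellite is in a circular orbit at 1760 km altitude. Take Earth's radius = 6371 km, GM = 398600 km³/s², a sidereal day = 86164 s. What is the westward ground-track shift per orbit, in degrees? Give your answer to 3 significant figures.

Semi-major axis a = 6371 + 1760 = 8131 km. Period T = 2π√(a³/μ) = 2π√(8131³/398600) = 7296.7 s = 121.61 min.
During one orbit Earth rotates (7296.7 / 86164) × 360° = 30.49°.

30.5°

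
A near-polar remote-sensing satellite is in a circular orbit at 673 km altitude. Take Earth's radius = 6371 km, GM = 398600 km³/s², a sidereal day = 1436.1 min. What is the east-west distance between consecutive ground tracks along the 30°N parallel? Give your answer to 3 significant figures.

2370 km

Semi-major axis a = 6371 + 673 = 7044 km. Period T = 2π√(a³/μ) = 2π√(7044³/398600) = 5883.6 s = 98.06 min.
Node shift per orbit = (5883.6/86166) × 360° = 24.58°.
Equatorial spacing = 24.58 × 111.2 km/° = 2733 km.
At 30° latitude, spacing = 2733 × cos(30°) = 2367 km.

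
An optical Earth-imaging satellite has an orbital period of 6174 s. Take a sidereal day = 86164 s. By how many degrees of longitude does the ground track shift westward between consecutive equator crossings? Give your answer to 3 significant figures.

25.8°

During one orbit Earth rotates (6174.0 / 86164) × 360° = 25.80°.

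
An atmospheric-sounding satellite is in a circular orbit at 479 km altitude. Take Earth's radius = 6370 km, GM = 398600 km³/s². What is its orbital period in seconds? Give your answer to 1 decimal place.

Semi-major axis a = 6370 + 479 = 6849 km. Period T = 2π√(a³/μ) = 2π√(6849³/398600) = 5640.9 s = 94.02 min.

5640.9 seconds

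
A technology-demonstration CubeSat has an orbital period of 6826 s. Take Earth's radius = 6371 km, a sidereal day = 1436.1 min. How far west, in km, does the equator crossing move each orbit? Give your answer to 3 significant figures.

During one orbit Earth rotates (6826.0 / 86166) × 360° = 28.52°.
At the equator that is 28.52° × (2π·6371/360) km/° = 28.52 × 111.2 = 3171 km.

3170 km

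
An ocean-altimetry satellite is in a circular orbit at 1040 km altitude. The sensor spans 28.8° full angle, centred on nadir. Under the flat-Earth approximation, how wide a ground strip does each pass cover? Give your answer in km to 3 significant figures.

Half-angle = 28.8°/2 = 14.4°.
Swath width ≈ 2h·tan(θ/2) = 2 × 1040 × tan(14.4°) = 534.1 km.

534 km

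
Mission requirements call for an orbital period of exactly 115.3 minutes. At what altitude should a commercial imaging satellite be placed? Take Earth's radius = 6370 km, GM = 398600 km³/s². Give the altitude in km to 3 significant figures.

T = 115.3 min = 6918.0 s.
From T = 2π√(a³/μ): a = (μ T²/4π²)^(1/3) = (398600 × 6918.0² / 4π²)^(1/3) = 7847 km.
Altitude h = a − R = 7847 − 6370 = 1477 km.

1480 km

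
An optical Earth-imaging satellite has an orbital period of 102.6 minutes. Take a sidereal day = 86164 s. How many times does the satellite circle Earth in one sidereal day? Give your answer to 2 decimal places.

T = 102.6 min = 6156.0 s.
Orbits per sidereal day = 86164 / 6156.0 = 13.997.

14.00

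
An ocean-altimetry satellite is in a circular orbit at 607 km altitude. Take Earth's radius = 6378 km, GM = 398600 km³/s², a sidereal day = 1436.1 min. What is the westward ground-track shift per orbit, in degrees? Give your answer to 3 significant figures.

Semi-major axis a = 6378 + 607 = 6985 km. Period T = 2π√(a³/μ) = 2π√(6985³/398600) = 5809.8 s = 96.83 min.
During one orbit Earth rotates (5809.8 / 86166) × 360° = 24.27°.

24.3°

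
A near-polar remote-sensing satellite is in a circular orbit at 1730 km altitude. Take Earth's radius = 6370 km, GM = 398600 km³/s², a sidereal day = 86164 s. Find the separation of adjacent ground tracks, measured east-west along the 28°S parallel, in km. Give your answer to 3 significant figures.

Semi-major axis a = 6370 + 1730 = 8100 km. Period T = 2π√(a³/μ) = 2π√(8100³/398600) = 7255.0 s = 120.92 min.
Node shift per orbit = (7255.0/86164) × 360° = 30.31°.
Equatorial spacing = 30.31 × 111.2 km/° = 3370 km.
At 28° latitude, spacing = 3370 × cos(28°) = 2976 km.

2980 km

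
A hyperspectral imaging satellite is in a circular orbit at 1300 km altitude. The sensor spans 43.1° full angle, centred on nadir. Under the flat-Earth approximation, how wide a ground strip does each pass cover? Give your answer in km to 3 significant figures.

Half-angle = 43.1°/2 = 21.55°.
Swath width ≈ 2h·tan(θ/2) = 2 × 1300 × tan(21.55°) = 1026.8 km.

1030 km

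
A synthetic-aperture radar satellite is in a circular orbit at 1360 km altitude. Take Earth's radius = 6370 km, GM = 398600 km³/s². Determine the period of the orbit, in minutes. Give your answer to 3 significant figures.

Semi-major axis a = 6370 + 1360 = 7730 km. Period T = 2π√(a³/μ) = 2π√(7730³/398600) = 6763.6 s = 112.73 min.

113 min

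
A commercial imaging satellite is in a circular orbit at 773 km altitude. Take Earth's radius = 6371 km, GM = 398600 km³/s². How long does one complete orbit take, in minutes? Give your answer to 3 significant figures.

100 min

Semi-major axis a = 6371 + 773 = 7144 km. Period T = 2π√(a³/μ) = 2π√(7144³/398600) = 6009.3 s = 100.15 min.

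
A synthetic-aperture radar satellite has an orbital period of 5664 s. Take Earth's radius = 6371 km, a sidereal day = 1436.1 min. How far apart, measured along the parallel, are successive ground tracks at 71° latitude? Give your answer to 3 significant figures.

857 km

Node shift per orbit = (5664.0/86166) × 360° = 23.66°.
Equatorial spacing = 23.66 × 111.2 km/° = 2631 km.
At 71° latitude, spacing = 2631 × cos(71°) = 857 km.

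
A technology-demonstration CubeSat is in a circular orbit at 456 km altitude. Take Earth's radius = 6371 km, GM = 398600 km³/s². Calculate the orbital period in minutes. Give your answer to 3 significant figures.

93.6 min

Semi-major axis a = 6371 + 456 = 6827 km. Period T = 2π√(a³/μ) = 2π√(6827³/398600) = 5613.8 s = 93.56 min.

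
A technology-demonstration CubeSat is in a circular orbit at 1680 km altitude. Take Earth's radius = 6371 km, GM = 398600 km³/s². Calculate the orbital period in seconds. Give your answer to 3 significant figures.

Semi-major axis a = 6371 + 1680 = 8051 km. Period T = 2π√(a³/μ) = 2π√(8051³/398600) = 7189.3 s = 119.82 min.

7190 seconds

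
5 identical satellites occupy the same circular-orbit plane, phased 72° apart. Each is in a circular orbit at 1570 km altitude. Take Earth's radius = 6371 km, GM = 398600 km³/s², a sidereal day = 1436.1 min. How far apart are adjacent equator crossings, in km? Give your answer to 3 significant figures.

654 km

Semi-major axis a = 6371 + 1570 = 7941 km. Period T = 2π√(a³/μ) = 2π√(7941³/398600) = 7042.5 s = 117.37 min.
Single-satellite node shift = (7042.5/86166) × 360° = 29.42°.
With 5 satellites evenly phased, successive equator crossings are 29.42/5 = 5.885° apart.
That is 5.885 × 111.2 = 654 km at the equator.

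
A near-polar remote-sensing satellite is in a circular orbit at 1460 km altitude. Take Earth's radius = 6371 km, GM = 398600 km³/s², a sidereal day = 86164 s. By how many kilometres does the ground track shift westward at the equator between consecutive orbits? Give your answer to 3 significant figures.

3200 km

Semi-major axis a = 6371 + 1460 = 7831 km. Period T = 2π√(a³/μ) = 2π√(7831³/398600) = 6896.6 s = 114.94 min.
During one orbit Earth rotates (6896.6 / 86164) × 360° = 28.81°.
At the equator that is 28.81° × (2π·6371/360) km/° = 28.81 × 111.2 = 3204 km.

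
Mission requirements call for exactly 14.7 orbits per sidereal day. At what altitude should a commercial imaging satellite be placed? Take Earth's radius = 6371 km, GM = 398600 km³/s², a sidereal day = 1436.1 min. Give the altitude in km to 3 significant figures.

655 km

Required period T = 86166 / 14.7 = 5861.6 s.
From T = 2π√(a³/μ): a = (μ T²/4π²)^(1/3) = (398600 × 5861.6² / 4π²)^(1/3) = 7026 km.
Altitude h = a − R = 7026 − 6371 = 655 km.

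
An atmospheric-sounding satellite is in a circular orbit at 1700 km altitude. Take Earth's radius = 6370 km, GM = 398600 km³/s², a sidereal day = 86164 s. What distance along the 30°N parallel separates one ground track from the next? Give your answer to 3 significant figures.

Semi-major axis a = 6370 + 1700 = 8070 km. Period T = 2π√(a³/μ) = 2π√(8070³/398600) = 7214.8 s = 120.25 min.
Node shift per orbit = (7214.8/86164) × 360° = 30.14°.
Equatorial spacing = 30.14 × 111.2 km/° = 3351 km.
At 30° latitude, spacing = 3351 × cos(30°) = 2902 km.

2900 km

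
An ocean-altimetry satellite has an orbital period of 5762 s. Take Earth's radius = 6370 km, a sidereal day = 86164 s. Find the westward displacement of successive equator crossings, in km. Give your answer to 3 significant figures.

2680 km

During one orbit Earth rotates (5762.0 / 86164) × 360° = 24.07°.
At the equator that is 24.07° × (2π·6370/360) km/° = 24.07 × 111.2 = 2676 km.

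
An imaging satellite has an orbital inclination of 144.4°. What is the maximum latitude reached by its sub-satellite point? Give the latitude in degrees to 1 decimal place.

Retrograde orbit: the ground track reaches ±(180° − i) = ±(180 − 144.4) = ±35.6°.

35.6°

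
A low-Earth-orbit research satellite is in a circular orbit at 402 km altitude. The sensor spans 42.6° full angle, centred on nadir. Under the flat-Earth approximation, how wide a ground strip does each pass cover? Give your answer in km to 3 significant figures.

313 km

Half-angle = 42.6°/2 = 21.3°.
Swath width ≈ 2h·tan(θ/2) = 2 × 402 × tan(21.3°) = 313.5 km.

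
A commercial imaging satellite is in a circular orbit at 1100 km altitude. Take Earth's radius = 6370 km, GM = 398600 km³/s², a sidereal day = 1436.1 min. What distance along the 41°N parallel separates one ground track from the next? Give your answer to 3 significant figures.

Semi-major axis a = 6370 + 1100 = 7470 km. Period T = 2π√(a³/μ) = 2π√(7470³/398600) = 6425.3 s = 107.09 min.
Node shift per orbit = (6425.3/86166) × 360° = 26.84°.
Equatorial spacing = 26.84 × 111.2 km/° = 2985 km.
At 41° latitude, spacing = 2985 × cos(41°) = 2252 km.

2250 km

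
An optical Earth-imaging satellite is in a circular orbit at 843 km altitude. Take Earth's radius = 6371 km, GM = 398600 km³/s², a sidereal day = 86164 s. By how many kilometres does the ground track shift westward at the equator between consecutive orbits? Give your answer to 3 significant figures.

2830 km

Semi-major axis a = 6371 + 843 = 7214 km. Period T = 2π√(a³/μ) = 2π√(7214³/398600) = 6097.8 s = 101.63 min.
During one orbit Earth rotates (6097.8 / 86164) × 360° = 25.48°.
At the equator that is 25.48° × (2π·6371/360) km/° = 25.48 × 111.2 = 2833 km.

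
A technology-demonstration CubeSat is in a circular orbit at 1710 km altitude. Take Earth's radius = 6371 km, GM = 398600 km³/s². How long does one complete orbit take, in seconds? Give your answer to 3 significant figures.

Semi-major axis a = 6371 + 1710 = 8081 km. Period T = 2π√(a³/μ) = 2π√(8081³/398600) = 7229.5 s = 120.49 min.

7230 seconds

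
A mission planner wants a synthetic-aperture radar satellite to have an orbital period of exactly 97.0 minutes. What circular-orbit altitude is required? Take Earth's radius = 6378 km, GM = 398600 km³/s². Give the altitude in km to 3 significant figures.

615 km

T = 97.0 min = 5820.0 s.
From T = 2π√(a³/μ): a = (μ T²/4π²)^(1/3) = (398600 × 5820.0² / 4π²)^(1/3) = 6993 km.
Altitude h = a − R = 6993 − 6378 = 615 km.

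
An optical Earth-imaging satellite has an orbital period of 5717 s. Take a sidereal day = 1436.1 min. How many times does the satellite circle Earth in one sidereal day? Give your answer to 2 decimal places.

Orbits per sidereal day = 86166 / 5717.0 = 15.072.

15.07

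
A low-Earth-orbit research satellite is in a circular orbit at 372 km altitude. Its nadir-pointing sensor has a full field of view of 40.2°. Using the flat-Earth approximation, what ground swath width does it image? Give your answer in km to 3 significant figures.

272 km

Half-angle = 40.2°/2 = 20.1°.
Swath width ≈ 2h·tan(θ/2) = 2 × 372 × tan(20.1°) = 272.3 km.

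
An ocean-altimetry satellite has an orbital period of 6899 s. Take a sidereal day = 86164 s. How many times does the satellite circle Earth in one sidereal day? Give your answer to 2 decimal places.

Orbits per sidereal day = 86164 / 6899.0 = 12.489.

12.49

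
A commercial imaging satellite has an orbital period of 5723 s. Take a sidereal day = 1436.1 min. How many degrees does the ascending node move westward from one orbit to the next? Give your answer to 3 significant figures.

During one orbit Earth rotates (5723.0 / 86166) × 360° = 23.91°.

23.9°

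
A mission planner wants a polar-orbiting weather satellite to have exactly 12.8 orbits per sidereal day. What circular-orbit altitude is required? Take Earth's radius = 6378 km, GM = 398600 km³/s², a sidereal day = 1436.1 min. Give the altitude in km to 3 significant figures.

Required period T = 86166 / 12.8 = 6731.7 s.
From T = 2π√(a³/μ): a = (μ T²/4π²)^(1/3) = (398600 × 6731.7² / 4π²)^(1/3) = 7706 km.
Altitude h = a − R = 7706 − 6378 = 1328 km.

1330 km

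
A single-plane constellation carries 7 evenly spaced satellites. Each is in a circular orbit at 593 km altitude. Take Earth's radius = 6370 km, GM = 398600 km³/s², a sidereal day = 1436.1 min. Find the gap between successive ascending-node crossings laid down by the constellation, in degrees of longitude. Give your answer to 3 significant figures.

3.45°

Semi-major axis a = 6370 + 593 = 6963 km. Period T = 2π√(a³/μ) = 2π√(6963³/398600) = 5782.4 s = 96.37 min.
Single-satellite node shift = (5782.4/86166) × 360° = 24.16°.
With 7 satellites evenly phased, successive equator crossings are 24.16/7 = 3.451° apart.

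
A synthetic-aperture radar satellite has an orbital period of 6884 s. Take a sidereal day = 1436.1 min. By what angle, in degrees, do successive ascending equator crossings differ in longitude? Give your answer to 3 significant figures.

28.8°

During one orbit Earth rotates (6884.0 / 86166) × 360° = 28.76°.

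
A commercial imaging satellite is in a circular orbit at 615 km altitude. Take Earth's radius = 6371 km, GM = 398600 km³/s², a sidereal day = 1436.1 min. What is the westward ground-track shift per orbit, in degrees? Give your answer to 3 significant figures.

24.3°

Semi-major axis a = 6371 + 615 = 6986 km. Period T = 2π√(a³/μ) = 2π√(6986³/398600) = 5811.0 s = 96.85 min.
During one orbit Earth rotates (5811.0 / 86166) × 360° = 24.28°.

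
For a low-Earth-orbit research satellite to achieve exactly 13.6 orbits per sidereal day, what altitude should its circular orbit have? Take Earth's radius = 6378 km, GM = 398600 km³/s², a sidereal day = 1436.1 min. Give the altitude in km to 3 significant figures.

1020 km

Required period T = 86166 / 13.6 = 6335.7 s.
From T = 2π√(a³/μ): a = (μ T²/4π²)^(1/3) = (398600 × 6335.7² / 4π²)^(1/3) = 7400 km.
Altitude h = a − R = 7400 − 6378 = 1022 km.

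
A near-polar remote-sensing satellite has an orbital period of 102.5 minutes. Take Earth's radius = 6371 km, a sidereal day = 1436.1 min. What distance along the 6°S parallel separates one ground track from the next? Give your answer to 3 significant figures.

2840 km

T = 102.5 min = 6150.0 s.
Node shift per orbit = (6150.0/86166) × 360° = 25.69°.
Equatorial spacing = 25.69 × 111.2 km/° = 2857 km.
At 6° latitude, spacing = 2857 × cos(6°) = 2841 km.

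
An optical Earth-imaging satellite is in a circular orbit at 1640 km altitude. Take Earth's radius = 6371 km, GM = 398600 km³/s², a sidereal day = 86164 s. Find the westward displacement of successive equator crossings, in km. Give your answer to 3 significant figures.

3320 km

Semi-major axis a = 6371 + 1640 = 8011 km. Period T = 2π√(a³/μ) = 2π√(8011³/398600) = 7135.8 s = 118.93 min.
During one orbit Earth rotates (7135.8 / 86164) × 360° = 29.81°.
At the equator that is 29.81° × (2π·6371/360) km/° = 29.81 × 111.2 = 3315 km.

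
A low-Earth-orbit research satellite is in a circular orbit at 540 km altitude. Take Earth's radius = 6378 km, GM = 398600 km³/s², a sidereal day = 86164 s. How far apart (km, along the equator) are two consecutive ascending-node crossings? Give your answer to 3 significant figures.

Semi-major axis a = 6378 + 540 = 6918 km. Period T = 2π√(a³/μ) = 2π√(6918³/398600) = 5726.4 s = 95.44 min.
During one orbit Earth rotates (5726.4 / 86164) × 360° = 23.93°.
At the equator that is 23.93° × (2π·6378/360) km/° = 23.93 × 111.3 = 2663 km.

2660 km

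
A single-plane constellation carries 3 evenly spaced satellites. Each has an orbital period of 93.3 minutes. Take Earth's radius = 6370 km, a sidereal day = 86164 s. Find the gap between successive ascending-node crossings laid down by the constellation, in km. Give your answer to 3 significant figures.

867 km

T = 93.3 min = 5598.0 s.
Single-satellite node shift = (5598.0/86164) × 360° = 23.39°.
With 3 satellites evenly phased, successive equator crossings are 23.39/3 = 7.796° apart.
That is 7.796 × 111.2 = 867 km at the equator.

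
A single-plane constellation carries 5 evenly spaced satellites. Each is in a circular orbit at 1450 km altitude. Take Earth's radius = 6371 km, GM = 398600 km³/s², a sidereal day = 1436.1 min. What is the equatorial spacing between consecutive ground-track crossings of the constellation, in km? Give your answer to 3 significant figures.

640 km

Semi-major axis a = 6371 + 1450 = 7821 km. Period T = 2π√(a³/μ) = 2π√(7821³/398600) = 6883.4 s = 114.72 min.
Single-satellite node shift = (6883.4/86166) × 360° = 28.76°.
With 5 satellites evenly phased, successive equator crossings are 28.76/5 = 5.752° apart.
That is 5.752 × 111.2 = 640 km at the equator.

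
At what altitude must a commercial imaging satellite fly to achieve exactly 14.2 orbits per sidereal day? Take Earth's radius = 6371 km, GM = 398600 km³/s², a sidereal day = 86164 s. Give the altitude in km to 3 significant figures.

Required period T = 86164 / 14.2 = 6067.9 s.
From T = 2π√(a³/μ): a = (μ T²/4π²)^(1/3) = (398600 × 6067.9² / 4π²)^(1/3) = 7190 km.
Altitude h = a − R = 7190 − 6371 = 819 km.

819 km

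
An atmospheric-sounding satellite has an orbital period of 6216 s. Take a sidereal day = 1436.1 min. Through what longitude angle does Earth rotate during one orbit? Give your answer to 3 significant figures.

During one orbit Earth rotates (6216.0 / 86166) × 360° = 25.97°.

26.0°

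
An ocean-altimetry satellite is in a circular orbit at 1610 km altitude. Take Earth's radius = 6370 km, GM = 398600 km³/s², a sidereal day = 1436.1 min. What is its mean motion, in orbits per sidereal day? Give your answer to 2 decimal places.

12.15

Semi-major axis a = 6370 + 1610 = 7980 km. Period T = 2π√(a³/μ) = 2π√(7980³/398600) = 7094.4 s = 118.24 min.
Orbits per sidereal day = 86166 / 7094.4 = 12.146.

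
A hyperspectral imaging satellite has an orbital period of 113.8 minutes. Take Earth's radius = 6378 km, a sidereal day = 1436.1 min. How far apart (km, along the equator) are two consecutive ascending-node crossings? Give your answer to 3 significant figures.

3180 km

T = 113.8 min = 6828.0 s.
During one orbit Earth rotates (6828.0 / 86166) × 360° = 28.53°.
At the equator that is 28.53° × (2π·6378/360) km/° = 28.53 × 111.3 = 3176 km.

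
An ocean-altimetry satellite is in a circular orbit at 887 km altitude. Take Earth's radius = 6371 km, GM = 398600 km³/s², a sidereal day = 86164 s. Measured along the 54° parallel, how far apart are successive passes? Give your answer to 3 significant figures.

1680 km

Semi-major axis a = 6371 + 887 = 7258 km. Period T = 2π√(a³/μ) = 2π√(7258³/398600) = 6153.7 s = 102.56 min.
Node shift per orbit = (6153.7/86164) × 360° = 25.71°.
Equatorial spacing = 25.71 × 111.2 km/° = 2859 km.
At 54° latitude, spacing = 2859 × cos(54°) = 1680 km.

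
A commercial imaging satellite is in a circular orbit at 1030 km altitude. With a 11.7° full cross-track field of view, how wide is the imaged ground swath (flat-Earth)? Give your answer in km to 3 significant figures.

211 km

Half-angle = 11.7°/2 = 5.85°.
Swath width ≈ 2h·tan(θ/2) = 2 × 1030 × tan(5.85°) = 211.1 km.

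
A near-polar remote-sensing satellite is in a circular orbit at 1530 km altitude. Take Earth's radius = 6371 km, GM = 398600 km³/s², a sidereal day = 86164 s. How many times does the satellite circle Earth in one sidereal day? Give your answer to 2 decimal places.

12.33

Semi-major axis a = 6371 + 1530 = 7901 km. Period T = 2π√(a³/μ) = 2π√(7901³/398600) = 6989.3 s = 116.49 min.
Orbits per sidereal day = 86164 / 6989.3 = 12.328.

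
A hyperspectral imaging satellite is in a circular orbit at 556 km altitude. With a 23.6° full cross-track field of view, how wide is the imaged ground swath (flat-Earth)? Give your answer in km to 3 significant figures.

Half-angle = 23.6°/2 = 11.8°.
Swath width ≈ 2h·tan(θ/2) = 2 × 556 × tan(11.8°) = 232.3 km.

232 km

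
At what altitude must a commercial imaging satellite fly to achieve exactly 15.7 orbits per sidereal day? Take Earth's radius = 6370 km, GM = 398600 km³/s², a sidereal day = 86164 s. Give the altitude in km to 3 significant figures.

355 km

Required period T = 86164 / 15.7 = 5488.2 s.
From T = 2π√(a³/μ): a = (μ T²/4π²)^(1/3) = (398600 × 5488.2² / 4π²)^(1/3) = 6725 km.
Altitude h = a − R = 6725 − 6370 = 355 km.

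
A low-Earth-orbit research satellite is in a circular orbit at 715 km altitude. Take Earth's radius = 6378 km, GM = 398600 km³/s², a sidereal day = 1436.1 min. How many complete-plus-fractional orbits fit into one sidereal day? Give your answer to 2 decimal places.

14.49

Semi-major axis a = 6378 + 715 = 7093 km. Period T = 2π√(a³/μ) = 2π√(7093³/398600) = 5945.1 s = 99.08 min.
Orbits per sidereal day = 86166 / 5945.1 = 14.494.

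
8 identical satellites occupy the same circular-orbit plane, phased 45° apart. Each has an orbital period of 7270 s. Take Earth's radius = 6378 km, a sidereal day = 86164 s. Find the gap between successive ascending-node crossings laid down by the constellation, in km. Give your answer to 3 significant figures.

Single-satellite node shift = (7270.0/86164) × 360° = 30.37°.
With 8 satellites evenly phased, successive equator crossings are 30.37/8 = 3.797° apart.
That is 3.797 × 111.3 = 423 km at the equator.

423 km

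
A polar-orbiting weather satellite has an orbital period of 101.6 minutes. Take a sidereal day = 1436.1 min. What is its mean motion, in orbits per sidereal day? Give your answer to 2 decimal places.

14.13

T = 101.6 min = 6096.0 s.
Orbits per sidereal day = 86166 / 6096.0 = 14.135.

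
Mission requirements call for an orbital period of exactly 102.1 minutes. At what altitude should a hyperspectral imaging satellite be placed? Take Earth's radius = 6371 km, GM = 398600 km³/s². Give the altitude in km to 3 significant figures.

865 km

T = 102.1 min = 6126.0 s.
From T = 2π√(a³/μ): a = (μ T²/4π²)^(1/3) = (398600 × 6126.0² / 4π²)^(1/3) = 7236 km.
Altitude h = a − R = 7236 − 6371 = 865 km.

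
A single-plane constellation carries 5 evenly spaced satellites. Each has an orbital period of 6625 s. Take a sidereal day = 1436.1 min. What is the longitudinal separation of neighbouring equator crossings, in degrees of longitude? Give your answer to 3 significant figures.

Single-satellite node shift = (6625.0/86166) × 360° = 27.68°.
With 5 satellites evenly phased, successive equator crossings are 27.68/5 = 5.536° apart.

5.54°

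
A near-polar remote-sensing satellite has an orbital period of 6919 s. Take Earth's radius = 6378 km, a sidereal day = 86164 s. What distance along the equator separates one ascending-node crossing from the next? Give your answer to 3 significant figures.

During one orbit Earth rotates (6919.0 / 86164) × 360° = 28.91°.
At the equator that is 28.91° × (2π·6378/360) km/° = 28.91 × 111.3 = 3218 km.

3220 km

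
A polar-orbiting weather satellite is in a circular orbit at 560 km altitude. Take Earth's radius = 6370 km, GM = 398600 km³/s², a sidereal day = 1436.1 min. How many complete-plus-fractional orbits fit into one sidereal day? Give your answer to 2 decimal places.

Semi-major axis a = 6370 + 560 = 6930 km. Period T = 2π√(a³/μ) = 2π√(6930³/398600) = 5741.3 s = 95.69 min.
Orbits per sidereal day = 86166 / 5741.3 = 15.008.

15.01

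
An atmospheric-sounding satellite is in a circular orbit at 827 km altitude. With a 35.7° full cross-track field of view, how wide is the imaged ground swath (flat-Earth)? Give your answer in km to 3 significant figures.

533 km

Half-angle = 35.7°/2 = 17.85°.
Swath width ≈ 2h·tan(θ/2) = 2 × 827 × tan(17.85°) = 532.6 km.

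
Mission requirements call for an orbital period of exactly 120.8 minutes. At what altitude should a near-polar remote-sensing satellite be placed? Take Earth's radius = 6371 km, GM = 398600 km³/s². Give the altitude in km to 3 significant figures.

T = 120.8 min = 7248.0 s.
From T = 2π√(a³/μ): a = (μ T²/4π²)^(1/3) = (398600 × 7248.0² / 4π²)^(1/3) = 8095 km.
Altitude h = a − R = 8095 − 6371 = 1724 km.

1720 km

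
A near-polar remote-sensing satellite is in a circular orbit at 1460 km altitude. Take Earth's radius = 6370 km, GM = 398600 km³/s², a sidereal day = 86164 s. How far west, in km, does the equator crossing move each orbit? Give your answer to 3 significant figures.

3200 km

Semi-major axis a = 6370 + 1460 = 7830 km. Period T = 2π√(a³/μ) = 2π√(7830³/398600) = 6895.3 s = 114.92 min.
During one orbit Earth rotates (6895.3 / 86164) × 360° = 28.81°.
At the equator that is 28.81° × (2π·6370/360) km/° = 28.81 × 111.2 = 3203 km.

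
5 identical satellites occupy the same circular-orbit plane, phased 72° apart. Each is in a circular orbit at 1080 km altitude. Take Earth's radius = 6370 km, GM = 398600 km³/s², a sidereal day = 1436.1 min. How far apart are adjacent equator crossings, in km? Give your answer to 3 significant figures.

Semi-major axis a = 6370 + 1080 = 7450 km. Period T = 2π√(a³/μ) = 2π√(7450³/398600) = 6399.5 s = 106.66 min.
Single-satellite node shift = (6399.5/86166) × 360° = 26.74°.
With 5 satellites evenly phased, successive equator crossings are 26.74/5 = 5.347° apart.
That is 5.347 × 111.2 = 595 km at the equator.

595 km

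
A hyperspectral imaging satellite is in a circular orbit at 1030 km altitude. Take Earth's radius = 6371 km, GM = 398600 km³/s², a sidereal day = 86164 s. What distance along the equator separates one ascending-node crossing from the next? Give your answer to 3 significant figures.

Semi-major axis a = 6371 + 1030 = 7401 km. Period T = 2π√(a³/μ) = 2π√(7401³/398600) = 6336.5 s = 105.61 min.
During one orbit Earth rotates (6336.5 / 86164) × 360° = 26.47°.
At the equator that is 26.47° × (2π·6371/360) km/° = 26.47 × 111.2 = 2944 km.

2940 km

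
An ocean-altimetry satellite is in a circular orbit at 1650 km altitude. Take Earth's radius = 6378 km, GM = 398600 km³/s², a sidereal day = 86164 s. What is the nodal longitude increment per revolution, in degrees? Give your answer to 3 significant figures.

29.9°

Semi-major axis a = 6378 + 1650 = 8028 km. Period T = 2π√(a³/μ) = 2π√(8028³/398600) = 7158.5 s = 119.31 min.
During one orbit Earth rotates (7158.5 / 86164) × 360° = 29.91°.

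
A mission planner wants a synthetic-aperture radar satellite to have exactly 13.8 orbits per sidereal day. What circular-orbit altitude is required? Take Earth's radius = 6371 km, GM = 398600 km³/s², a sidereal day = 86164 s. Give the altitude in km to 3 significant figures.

958 km

Required period T = 86164 / 13.8 = 6243.8 s.
From T = 2π√(a³/μ): a = (μ T²/4π²)^(1/3) = (398600 × 6243.8² / 4π²)^(1/3) = 7329 km.
Altitude h = a − R = 7329 − 6371 = 958 km.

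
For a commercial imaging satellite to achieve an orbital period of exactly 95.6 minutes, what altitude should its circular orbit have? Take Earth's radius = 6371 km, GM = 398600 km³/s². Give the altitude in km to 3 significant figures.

555 km

T = 95.6 min = 5736.0 s.
From T = 2π√(a³/μ): a = (μ T²/4π²)^(1/3) = (398600 × 5736.0² / 4π²)^(1/3) = 6926 km.
Altitude h = a − R = 6926 − 6371 = 555 km.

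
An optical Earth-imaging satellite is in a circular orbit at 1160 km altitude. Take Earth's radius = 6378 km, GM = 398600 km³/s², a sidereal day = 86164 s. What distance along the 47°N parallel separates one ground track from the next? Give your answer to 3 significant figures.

Semi-major axis a = 6378 + 1160 = 7538 km. Period T = 2π√(a³/μ) = 2π√(7538³/398600) = 6513.2 s = 108.55 min.
Node shift per orbit = (6513.2/86164) × 360° = 27.21°.
Equatorial spacing = 27.21 × 111.3 km/° = 3029 km.
At 47° latitude, spacing = 3029 × cos(47°) = 2066 km.

2070 km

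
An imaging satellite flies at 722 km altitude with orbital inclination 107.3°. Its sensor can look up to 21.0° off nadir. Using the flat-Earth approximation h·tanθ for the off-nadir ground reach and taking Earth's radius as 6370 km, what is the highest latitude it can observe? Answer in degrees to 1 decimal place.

75.2°

Retrograde orbit: the ground track reaches ±(180° − i) = ±(180 − 107.3) = ±72.7°.
Sensor half-swath on the ground ≈ 722·tan(21.0°) = 277 km = 2.49° of latitude.
Maximum observable latitude ≈ 72.7 + 2.49 = 75.2°.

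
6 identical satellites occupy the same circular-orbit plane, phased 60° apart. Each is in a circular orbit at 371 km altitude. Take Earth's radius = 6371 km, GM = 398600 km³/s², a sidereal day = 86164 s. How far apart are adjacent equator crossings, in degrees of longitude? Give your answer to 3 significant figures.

Semi-major axis a = 6371 + 371 = 6742 km. Period T = 2π√(a³/μ) = 2π√(6742³/398600) = 5509.3 s = 91.82 min.
Single-satellite node shift = (5509.3/86164) × 360° = 23.02°.
With 6 satellites evenly phased, successive equator crossings are 23.02/6 = 3.836° apart.

3.84°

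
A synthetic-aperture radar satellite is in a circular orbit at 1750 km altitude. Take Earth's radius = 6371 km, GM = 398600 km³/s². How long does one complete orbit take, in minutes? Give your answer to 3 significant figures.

Semi-major axis a = 6371 + 1750 = 8121 km. Period T = 2π√(a³/μ) = 2π√(8121³/398600) = 7283.3 s = 121.39 min.

121 min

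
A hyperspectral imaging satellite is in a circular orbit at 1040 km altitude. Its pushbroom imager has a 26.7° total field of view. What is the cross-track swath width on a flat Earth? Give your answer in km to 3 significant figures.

Half-angle = 26.7°/2 = 13.35°.
Swath width ≈ 2h·tan(θ/2) = 2 × 1040 × tan(13.35°) = 493.6 km.

494 km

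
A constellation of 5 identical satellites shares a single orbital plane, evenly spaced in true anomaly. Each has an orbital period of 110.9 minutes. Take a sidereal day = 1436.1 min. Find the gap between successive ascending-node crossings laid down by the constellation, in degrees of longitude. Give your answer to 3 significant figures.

T = 110.9 min = 6654.0 s.
Single-satellite node shift = (6654.0/86166) × 360° = 27.80°.
With 5 satellites evenly phased, successive equator crossings are 27.80/5 = 5.560° apart.

5.56°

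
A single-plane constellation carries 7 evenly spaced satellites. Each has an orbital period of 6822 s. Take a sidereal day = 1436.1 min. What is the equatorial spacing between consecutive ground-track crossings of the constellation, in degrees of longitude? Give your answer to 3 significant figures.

4.07°

Single-satellite node shift = (6822.0/86166) × 360° = 28.50°.
With 7 satellites evenly phased, successive equator crossings are 28.50/7 = 4.072° apart.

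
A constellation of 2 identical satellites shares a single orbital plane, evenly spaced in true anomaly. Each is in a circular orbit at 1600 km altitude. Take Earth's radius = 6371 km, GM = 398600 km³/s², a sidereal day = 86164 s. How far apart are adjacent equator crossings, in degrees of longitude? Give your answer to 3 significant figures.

14.8°

Semi-major axis a = 6371 + 1600 = 7971 km. Period T = 2π√(a³/μ) = 2π√(7971³/398600) = 7082.4 s = 118.04 min.
Single-satellite node shift = (7082.4/86164) × 360° = 29.59°.
With 2 satellites evenly phased, successive equator crossings are 29.59/2 = 14.795° apart.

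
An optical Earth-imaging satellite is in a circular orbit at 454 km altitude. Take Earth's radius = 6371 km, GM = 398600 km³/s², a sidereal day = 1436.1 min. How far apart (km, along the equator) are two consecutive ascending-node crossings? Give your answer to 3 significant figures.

Semi-major axis a = 6371 + 454 = 6825 km. Period T = 2π√(a³/μ) = 2π√(6825³/398600) = 5611.3 s = 93.52 min.
During one orbit Earth rotates (5611.3 / 86166) × 360° = 23.44°.
At the equator that is 23.44° × (2π·6371/360) km/° = 23.44 × 111.2 = 2607 km.

2610 km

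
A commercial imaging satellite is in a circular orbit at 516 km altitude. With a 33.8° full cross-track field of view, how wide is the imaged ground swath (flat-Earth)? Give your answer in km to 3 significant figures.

Half-angle = 33.8°/2 = 16.9°.
Swath width ≈ 2h·tan(θ/2) = 2 × 516 × tan(16.9°) = 313.5 km.

314 km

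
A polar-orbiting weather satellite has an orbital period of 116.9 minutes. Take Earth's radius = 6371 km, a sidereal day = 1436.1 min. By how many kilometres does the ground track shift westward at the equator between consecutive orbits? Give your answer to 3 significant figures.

T = 116.9 min = 7014.0 s.
During one orbit Earth rotates (7014.0 / 86166) × 360° = 29.30°.
At the equator that is 29.30° × (2π·6371/360) km/° = 29.30 × 111.2 = 3258 km.

3260 km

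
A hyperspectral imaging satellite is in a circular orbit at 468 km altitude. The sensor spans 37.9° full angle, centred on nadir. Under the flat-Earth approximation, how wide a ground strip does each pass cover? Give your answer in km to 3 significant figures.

321 km

Half-angle = 37.9°/2 = 18.95°.
Swath width ≈ 2h·tan(θ/2) = 2 × 468 × tan(18.95°) = 321.4 km.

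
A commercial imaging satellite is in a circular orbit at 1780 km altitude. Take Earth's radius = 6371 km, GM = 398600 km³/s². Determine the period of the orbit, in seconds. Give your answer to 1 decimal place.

Semi-major axis a = 6371 + 1780 = 8151 km. Period T = 2π√(a³/μ) = 2π√(8151³/398600) = 7323.6 s = 122.06 min.

7323.6 seconds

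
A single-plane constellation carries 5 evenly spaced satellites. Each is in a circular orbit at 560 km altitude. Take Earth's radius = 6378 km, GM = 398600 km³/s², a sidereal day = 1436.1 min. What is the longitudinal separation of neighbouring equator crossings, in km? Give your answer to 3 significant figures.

535 km

Semi-major axis a = 6378 + 560 = 6938 km. Period T = 2π√(a³/μ) = 2π√(6938³/398600) = 5751.3 s = 95.85 min.
Single-satellite node shift = (5751.3/86166) × 360° = 24.03°.
With 5 satellites evenly phased, successive equator crossings are 24.03/5 = 4.806° apart.
That is 4.806 × 111.3 = 535 km at the equator.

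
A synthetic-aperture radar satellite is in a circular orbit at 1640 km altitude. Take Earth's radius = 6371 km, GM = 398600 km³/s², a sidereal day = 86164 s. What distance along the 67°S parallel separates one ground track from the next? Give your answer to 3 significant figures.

Semi-major axis a = 6371 + 1640 = 8011 km. Period T = 2π√(a³/μ) = 2π√(8011³/398600) = 7135.8 s = 118.93 min.
Node shift per orbit = (7135.8/86164) × 360° = 29.81°.
Equatorial spacing = 29.81 × 111.2 km/° = 3315 km.
At 67° latitude, spacing = 3315 × cos(67°) = 1295 km.

1300 km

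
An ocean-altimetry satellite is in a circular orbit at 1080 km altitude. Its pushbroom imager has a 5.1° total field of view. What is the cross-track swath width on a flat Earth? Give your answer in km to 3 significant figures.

96.2 km

Half-angle = 5.1°/2 = 2.55°.
Swath width ≈ 2h·tan(θ/2) = 2 × 1080 × tan(2.55°) = 96.2 km.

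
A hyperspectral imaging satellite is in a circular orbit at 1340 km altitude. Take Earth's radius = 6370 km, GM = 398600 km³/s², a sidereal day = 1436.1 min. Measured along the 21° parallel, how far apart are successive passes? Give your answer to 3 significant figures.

Semi-major axis a = 6370 + 1340 = 7710 km. Period T = 2π√(a³/μ) = 2π√(7710³/398600) = 6737.4 s = 112.29 min.
Node shift per orbit = (6737.4/86166) × 360° = 28.15°.
Equatorial spacing = 28.15 × 111.2 km/° = 3130 km.
At 21° latitude, spacing = 3130 × cos(21°) = 2922 km.

2920 km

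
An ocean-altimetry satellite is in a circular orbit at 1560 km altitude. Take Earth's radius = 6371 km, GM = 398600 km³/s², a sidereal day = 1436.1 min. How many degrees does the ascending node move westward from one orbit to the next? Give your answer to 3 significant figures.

29.4°

Semi-major axis a = 6371 + 1560 = 7931 km. Period T = 2π√(a³/μ) = 2π√(7931³/398600) = 7029.2 s = 117.15 min.
During one orbit Earth rotates (7029.2 / 86166) × 360° = 29.37°.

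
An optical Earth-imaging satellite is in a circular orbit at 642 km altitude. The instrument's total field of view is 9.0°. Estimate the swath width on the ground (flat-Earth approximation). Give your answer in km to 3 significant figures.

Half-angle = 9.0°/2 = 4.5°.
Swath width ≈ 2h·tan(θ/2) = 2 × 642 × tan(4.5°) = 101.1 km.

101 km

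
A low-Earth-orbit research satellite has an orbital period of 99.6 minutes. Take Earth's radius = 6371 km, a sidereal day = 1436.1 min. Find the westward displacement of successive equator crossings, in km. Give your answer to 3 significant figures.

2780 km

T = 99.6 min = 5976.0 s.
During one orbit Earth rotates (5976.0 / 86166) × 360° = 24.97°.
At the equator that is 24.97° × (2π·6371/360) km/° = 24.97 × 111.2 = 2776 km.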